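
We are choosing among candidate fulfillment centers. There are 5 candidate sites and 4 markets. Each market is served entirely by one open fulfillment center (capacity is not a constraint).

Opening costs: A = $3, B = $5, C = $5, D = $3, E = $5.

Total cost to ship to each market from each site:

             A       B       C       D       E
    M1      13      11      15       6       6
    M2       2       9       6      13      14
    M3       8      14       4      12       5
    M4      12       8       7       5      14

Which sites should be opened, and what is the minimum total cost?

Open A and D; minimum total cost 27.

For any fixed open set, each market goes to its cheapest open site; total = fixed + service.
{A, D}: M1→D 6, M2→A 2, M3→A 8, M4→D 5. Service 21; fixed 6; total 27.
{A, C, D}: service 17 + fixed 11 = 28
{A, D, E}: service 18 + fixed 11 = 29
{A, B, C, D, E}: service 17 + fixed 21 = 38
No other subset beats 27.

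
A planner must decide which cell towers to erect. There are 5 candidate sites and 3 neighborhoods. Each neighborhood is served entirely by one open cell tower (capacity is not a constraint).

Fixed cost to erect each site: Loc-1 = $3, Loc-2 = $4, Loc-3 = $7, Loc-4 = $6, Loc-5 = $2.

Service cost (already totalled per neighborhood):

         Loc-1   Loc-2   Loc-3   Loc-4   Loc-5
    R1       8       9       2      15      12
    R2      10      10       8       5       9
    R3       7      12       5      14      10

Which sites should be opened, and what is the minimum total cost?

For any fixed open set, each neighborhood goes to its cheapest open site; total = fixed + service.
{Loc-3}: R1→Loc-3 2, R2→Loc-3 8, R3→Loc-3 5. Service 15; fixed 7; total 22.
{Loc-3, Loc-5}: service 15 + fixed 9 = 24
{Loc-1, Loc-3}: service 15 + fixed 10 = 25
{Loc-1, Loc-2, Loc-3, Loc-4, Loc-5}: service 12 + fixed 22 = 34
No other subset beats 22.

Open Loc-3 only; minimum total cost 22.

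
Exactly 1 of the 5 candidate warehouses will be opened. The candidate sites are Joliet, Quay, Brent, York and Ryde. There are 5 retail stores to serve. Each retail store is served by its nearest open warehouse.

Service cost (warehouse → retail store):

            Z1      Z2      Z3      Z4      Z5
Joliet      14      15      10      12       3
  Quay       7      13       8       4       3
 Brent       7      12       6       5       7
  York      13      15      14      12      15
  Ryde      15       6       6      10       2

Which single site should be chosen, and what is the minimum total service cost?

With exactly 1 open, each retail store uses its cheapest among the chosen.
{Quay}: Z1→Quay 7, Z2→Quay 13, Z3→Quay 8, Z4→Quay 4, Z5→Quay 3. Service cost 35.
{Brent}: service cost 37
{Ryde}: service cost 39
Among all 5 size-1 choices, {Quay} is lowest.

Choose Quay only; total service cost 35.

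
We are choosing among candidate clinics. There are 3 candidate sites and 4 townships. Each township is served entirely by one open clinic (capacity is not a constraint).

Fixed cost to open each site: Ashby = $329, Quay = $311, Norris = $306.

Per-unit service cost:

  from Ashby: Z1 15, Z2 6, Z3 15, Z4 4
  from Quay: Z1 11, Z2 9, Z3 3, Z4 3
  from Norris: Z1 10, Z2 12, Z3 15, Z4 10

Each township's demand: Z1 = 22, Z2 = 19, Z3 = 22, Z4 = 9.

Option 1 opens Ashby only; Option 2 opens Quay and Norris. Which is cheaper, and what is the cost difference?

Option 2 is cheaper by 38.

Option 1: {Ashby}: Z1→Ashby 15·22=330, Z2→Ashby 6·19=114, Z3→Ashby 15·22=330, Z4→Ashby 4·9=36. Service 810; fixed 329; total 1139.
Option 2: {Quay, Norris}: Z1→Norris 10·22=220, Z2→Quay 9·19=171, Z3→Quay 3·22=66, Z4→Quay 3·9=27. Service 484; fixed 617; total 1101.
Difference: |1139 − 1101| = 38.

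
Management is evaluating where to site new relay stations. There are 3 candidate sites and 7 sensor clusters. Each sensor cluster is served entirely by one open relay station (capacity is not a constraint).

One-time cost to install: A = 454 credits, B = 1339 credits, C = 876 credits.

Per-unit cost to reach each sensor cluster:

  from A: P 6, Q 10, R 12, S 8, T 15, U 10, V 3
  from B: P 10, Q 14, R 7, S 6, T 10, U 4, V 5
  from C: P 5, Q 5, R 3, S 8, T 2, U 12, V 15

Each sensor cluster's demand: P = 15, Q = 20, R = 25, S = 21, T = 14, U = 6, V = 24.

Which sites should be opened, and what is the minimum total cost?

Open A only; minimum total cost 1554.

For any fixed open set, each sensor cluster goes to its cheapest open site; total = fixed + service.
{A}: P→A 6·15=90, Q→A 10·20=200, R→A 12·25=300, S→A 8·21=168, T→A 15·14=210, U→A 10·6=60, V→A 3·24=72. Service 1100; fixed 454; total 1554.
{C}: service 878 + fixed 876 = 1754
{A, C}: P→C 5·15=75, Q→C 5·20=100, R→C 3·25=75, S→A 8·21=168, T→C 2·14=28, U→A 10·6=60, V→A 3·24=72. Service 578; fixed 1330; total 1908.
{A, B, C}: service 500 + fixed 2669 = 3169
No other subset beats 1554.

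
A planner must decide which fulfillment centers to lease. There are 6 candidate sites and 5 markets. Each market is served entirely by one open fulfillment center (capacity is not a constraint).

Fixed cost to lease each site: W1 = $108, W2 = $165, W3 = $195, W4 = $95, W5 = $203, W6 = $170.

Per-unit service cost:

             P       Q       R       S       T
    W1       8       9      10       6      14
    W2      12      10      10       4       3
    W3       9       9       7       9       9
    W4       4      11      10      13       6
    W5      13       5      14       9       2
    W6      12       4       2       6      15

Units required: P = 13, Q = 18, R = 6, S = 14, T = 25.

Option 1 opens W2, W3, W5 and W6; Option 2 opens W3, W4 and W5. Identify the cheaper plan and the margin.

Option 1: {W2, W3, W5, W6}: P→W3 9·13=117, Q→W6 4·18=72, R→W6 2·6=12, S→W2 4·14=56, T→W5 2·25=50. Service 307; fixed 733; total 1040.
Option 2: {W3, W4, W5}: P→W4 4·13=52, Q→W5 5·18=90, R→W3 7·6=42, S→W3 9·14=126, T→W5 2·25=50. Service 360; fixed 493; total 853.
Difference: |1040 − 853| = 187.

Option 2 is cheaper by 187.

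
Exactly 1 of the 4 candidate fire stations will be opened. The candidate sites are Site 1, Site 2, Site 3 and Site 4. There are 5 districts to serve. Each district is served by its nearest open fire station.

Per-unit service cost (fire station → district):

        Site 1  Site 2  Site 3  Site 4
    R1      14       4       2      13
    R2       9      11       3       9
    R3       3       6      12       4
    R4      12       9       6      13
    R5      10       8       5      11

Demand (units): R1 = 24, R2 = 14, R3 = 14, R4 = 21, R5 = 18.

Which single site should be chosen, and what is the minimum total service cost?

Choose Site 3 only; total service cost 474.

With exactly 1 open, each district uses its cheapest among the chosen.
{Site 3}: R1→Site 3 2·24=48, R2→Site 3 3·14=42, R3→Site 3 12·14=168, R4→Site 3 6·21=126, R5→Site 3 5·18=90. Service cost 474.
{Site 2}: service cost 667
{Site 1}: service cost 936
Among all 4 size-1 choices, {Site 3} is lowest.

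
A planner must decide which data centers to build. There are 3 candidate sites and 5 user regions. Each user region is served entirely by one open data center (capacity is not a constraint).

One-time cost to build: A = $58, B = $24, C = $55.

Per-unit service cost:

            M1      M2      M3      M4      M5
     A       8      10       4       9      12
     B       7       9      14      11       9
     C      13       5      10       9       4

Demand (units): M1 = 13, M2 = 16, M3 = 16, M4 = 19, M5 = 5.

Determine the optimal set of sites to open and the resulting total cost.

For any fixed open set, each user region goes to its cheapest open site; total = fixed + service.
{A, C}: M1→A 8·13=104, M2→C 5·16=80, M3→A 4·16=64, M4→A 9·19=171, M5→C 4·5=20. Service 439; fixed 113; total 552.
{A, B, C}: M1→B 7·13=91, M2→C 5·16=80, M3→A 4·16=64, M4→A 9·19=171, M5→C 4·5=20. Service 426; fixed 137; total 563.
{A, B}: service 515 + fixed 82 = 597
{B}: service 713 + fixed 24 = 737
No other subset beats 552.

Open A and C; minimum total cost 552.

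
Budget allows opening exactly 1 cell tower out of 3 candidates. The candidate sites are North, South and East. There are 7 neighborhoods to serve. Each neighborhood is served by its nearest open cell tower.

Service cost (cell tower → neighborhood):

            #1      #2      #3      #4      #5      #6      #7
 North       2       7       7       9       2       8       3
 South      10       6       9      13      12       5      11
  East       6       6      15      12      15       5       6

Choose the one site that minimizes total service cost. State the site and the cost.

Choose North only; total service cost 38.

With exactly 1 open, each neighborhood uses its cheapest among the chosen.
{North}: #1→North 2, #2→North 7, #3→North 7, #4→North 9, #5→North 2, #6→North 8, #7→North 3. Service cost 38.
{East}: service cost 65
{South}: service cost 66
Among all 3 size-1 choices, {North} is lowest.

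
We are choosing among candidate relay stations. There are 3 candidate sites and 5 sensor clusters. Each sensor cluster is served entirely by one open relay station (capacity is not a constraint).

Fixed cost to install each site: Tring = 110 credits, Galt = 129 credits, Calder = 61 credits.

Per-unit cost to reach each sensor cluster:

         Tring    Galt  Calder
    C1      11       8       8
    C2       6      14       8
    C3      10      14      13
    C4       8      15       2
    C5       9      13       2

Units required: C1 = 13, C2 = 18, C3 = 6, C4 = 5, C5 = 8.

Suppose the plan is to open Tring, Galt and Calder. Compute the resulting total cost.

Total cost: 598

Each sensor cluster is assigned to its cheapest site among the open ones.
{Tring, Galt, Calder}: C1→Galt 8·13=104, C2→Tring 6·18=108, C3→Tring 10·6=60, C4→Calder 2·5=10, C5→Calder 2·8=16. Service 298; fixed 300; total 598.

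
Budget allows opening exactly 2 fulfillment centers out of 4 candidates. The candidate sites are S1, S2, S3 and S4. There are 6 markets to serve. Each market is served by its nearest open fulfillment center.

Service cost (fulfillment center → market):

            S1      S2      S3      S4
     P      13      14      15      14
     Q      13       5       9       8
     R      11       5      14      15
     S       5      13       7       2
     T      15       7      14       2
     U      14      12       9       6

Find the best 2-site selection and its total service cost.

With exactly 2 open, each market uses its cheapest among the chosen.
{S2, S4}: P→S2 14, Q→S2 5, R→S2 5, S→S4 2, T→S4 2, U→S4 6. Service cost 34.
{S1, S4}: service cost 42
{S3, S4}: service cost 46
Among all 6 size-2 choices, {S2, S4} is lowest.

Choose S2 and S4; total service cost 34.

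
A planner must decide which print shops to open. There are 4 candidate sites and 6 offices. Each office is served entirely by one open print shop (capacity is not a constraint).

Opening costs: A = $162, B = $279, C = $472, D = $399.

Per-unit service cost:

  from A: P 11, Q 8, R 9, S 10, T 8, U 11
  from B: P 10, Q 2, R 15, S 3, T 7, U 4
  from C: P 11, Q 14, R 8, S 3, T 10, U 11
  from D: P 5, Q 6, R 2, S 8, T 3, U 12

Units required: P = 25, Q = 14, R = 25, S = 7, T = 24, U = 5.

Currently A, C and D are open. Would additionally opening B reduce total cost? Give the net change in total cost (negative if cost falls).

No — net change +188 (cost rises by 188).

Current service cost with {A, C, D}: 407.
Adding B: each office re-picks its cheapest; new service cost 316, saving 91.
Extra fixed cost: 279. Net change = 279 − 91 = 188.
(Totals: 1440 → 1628.)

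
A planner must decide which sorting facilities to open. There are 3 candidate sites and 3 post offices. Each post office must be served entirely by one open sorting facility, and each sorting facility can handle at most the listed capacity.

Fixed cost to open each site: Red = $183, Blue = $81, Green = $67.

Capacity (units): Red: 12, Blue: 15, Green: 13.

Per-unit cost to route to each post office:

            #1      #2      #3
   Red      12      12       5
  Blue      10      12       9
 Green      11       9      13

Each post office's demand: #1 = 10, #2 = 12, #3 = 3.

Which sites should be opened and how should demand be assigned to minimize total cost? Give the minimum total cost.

Open {Blue, Green}: #1→Blue 10·10=100, #2→Green 9·12=108, #3→Blue 9·3=27.
Loads: Blue carries 13/15, Green carries 12/13. Service 235; fixed 148; total 383.
Next best feasible plan costs 429.

Minimum total cost: 383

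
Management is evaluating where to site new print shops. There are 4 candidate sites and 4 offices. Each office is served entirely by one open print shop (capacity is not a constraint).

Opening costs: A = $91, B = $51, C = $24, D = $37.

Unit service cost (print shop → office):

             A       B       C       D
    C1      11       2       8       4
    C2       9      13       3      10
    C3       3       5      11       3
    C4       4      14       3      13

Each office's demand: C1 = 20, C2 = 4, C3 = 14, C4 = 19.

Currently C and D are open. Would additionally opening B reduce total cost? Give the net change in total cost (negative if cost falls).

No — net change +11 (cost rises by 11).

Current service cost with {C, D}: 191.
Adding B: each office re-picks its cheapest; new service cost 151, saving 40.
Extra fixed cost: 51. Net change = 51 − 40 = 11.
(Totals: 252 → 263.)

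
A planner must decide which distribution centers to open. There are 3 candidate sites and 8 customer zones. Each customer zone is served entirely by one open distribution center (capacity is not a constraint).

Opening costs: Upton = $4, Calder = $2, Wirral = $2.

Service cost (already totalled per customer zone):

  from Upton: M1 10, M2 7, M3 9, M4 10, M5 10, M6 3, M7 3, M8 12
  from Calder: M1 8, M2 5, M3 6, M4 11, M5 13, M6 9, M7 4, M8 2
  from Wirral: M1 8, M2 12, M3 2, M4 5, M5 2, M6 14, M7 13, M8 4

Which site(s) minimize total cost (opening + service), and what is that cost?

Open Upton, Calder and Wirral; minimum total cost 38.

For any fixed open set, each customer zone goes to its cheapest open site; total = fixed + service.
{Upton, Calder, Wirral}: M1→Calder 8, M2→Calder 5, M3→Wirral 2, M4→Wirral 5, M5→Wirral 2, M6→Upton 3, M7→Upton 3, M8→Calder 2. Service 30; fixed 8; total 38.
{Upton, Wirral}: M1→Wirral 8, M2→Upton 7, M3→Wirral 2, M4→Wirral 5, M5→Wirral 2, M6→Upton 3, M7→Upton 3, M8→Wirral 4. Service 34; fixed 6; total 40.
{Calder, Wirral}: service 37 + fixed 4 = 41
{Calder}: service 58 + fixed 2 = 60
(All 7 nonempty subsets were checked; Upton, Calder and Wirral is lowest.)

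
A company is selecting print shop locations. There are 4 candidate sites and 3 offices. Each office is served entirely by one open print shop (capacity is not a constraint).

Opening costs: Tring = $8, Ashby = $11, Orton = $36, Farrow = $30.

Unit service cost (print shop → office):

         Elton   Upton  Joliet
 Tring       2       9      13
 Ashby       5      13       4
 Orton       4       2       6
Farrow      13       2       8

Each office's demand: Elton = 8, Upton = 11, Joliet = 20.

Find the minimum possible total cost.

For any fixed open set, each office goes to its cheapest open site; total = fixed + service.
{Tring, Ashby, Farrow}: Elton→Tring 2·8=16, Upton→Farrow 2·11=22, Joliet→Ashby 4·20=80. Service 118; fixed 49; total 167.
{Tring, Ashby, Orton}: service 118 + fixed 55 = 173
{Ashby, Orton}: Elton→Orton 4·8=32, Upton→Orton 2·11=22, Joliet→Ashby 4·20=80. Service 134; fixed 47; total 181.
{Tring, Ashby, Orton, Farrow}: Elton→Tring 2·8=16, Upton→Orton 2·11=22, Joliet→Ashby 4·20=80. Service 118; fixed 85; total 203.
No other subset beats 167.

Minimum total cost: 167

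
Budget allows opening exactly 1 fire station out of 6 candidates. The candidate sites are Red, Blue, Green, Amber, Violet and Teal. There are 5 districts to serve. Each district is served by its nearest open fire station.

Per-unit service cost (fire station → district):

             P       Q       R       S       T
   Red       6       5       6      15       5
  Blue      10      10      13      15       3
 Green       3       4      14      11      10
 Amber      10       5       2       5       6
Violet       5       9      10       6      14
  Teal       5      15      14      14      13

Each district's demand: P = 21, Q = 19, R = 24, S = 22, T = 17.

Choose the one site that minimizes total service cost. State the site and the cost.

Choose Amber only; total service cost 565.

With exactly 1 open, each district uses its cheapest among the chosen.
{Amber}: P→Amber 10·21=210, Q→Amber 5·19=95, R→Amber 2·24=48, S→Amber 5·22=110, T→Amber 6·17=102. Service cost 565.
{Red}: service cost 780
{Violet}: service cost 886
Among all 6 size-1 choices, {Amber} is lowest.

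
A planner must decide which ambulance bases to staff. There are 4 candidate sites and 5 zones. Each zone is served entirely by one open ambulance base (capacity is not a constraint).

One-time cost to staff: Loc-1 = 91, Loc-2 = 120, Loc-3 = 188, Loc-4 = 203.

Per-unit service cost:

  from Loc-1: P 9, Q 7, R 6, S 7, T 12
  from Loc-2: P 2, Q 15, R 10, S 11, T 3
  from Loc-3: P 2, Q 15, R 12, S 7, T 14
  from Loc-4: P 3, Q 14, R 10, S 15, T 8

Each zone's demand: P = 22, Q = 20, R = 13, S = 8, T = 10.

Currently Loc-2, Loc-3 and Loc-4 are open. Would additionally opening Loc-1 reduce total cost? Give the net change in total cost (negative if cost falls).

Current service cost with {Loc-2, Loc-3, Loc-4}: 540.
Adding Loc-1: each zone re-picks its cheapest; new service cost 348, saving 192.
Extra fixed cost: 91. Net change = 91 − 192 = -101.
(Totals: 1051 → 950.)

Yes — net change −101 (cost falls by 101).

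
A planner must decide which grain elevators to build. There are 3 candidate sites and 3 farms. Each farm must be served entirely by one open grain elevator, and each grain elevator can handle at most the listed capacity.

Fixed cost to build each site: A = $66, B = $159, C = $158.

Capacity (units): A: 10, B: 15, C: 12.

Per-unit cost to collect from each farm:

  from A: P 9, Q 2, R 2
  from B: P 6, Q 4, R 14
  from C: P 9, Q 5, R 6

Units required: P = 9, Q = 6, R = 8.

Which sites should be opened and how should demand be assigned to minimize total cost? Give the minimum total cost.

Minimum total cost: 319

Open {A, B}: P→B 6·9=54, Q→B 4·6=24, R→A 2·8=16.
Loads: A carries 8/10, B carries 15/15. Service 94; fixed 225; total 319.
Next best feasible plan costs 442.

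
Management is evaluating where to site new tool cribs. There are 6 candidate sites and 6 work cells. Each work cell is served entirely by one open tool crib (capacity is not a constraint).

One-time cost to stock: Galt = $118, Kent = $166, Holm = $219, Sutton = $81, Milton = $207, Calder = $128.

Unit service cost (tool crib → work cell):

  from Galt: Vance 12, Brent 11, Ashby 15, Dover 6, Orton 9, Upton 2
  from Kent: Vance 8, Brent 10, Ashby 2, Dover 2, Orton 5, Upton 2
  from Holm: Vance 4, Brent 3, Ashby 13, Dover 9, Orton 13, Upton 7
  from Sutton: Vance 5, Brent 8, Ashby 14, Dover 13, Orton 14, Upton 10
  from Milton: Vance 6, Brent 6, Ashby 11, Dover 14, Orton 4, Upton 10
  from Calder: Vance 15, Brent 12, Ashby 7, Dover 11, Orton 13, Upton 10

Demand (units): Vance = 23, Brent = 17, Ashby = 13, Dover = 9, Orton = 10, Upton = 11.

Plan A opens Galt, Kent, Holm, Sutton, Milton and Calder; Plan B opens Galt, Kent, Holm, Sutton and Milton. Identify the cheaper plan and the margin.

Plan A: {Galt, Kent, Holm, Sutton, Milton, Calder}: Vance→Holm 4·23=92, Brent→Holm 3·17=51, Ashby→Kent 2·13=26, Dover→Kent 2·9=18, Orton→Milton 4·10=40, Upton→Galt 2·11=22. Service 249; fixed 919; total 1168.
Plan B: {Galt, Kent, Holm, Sutton, Milton}: Vance→Holm 4·23=92, Brent→Holm 3·17=51, Ashby→Kent 2·13=26, Dover→Kent 2·9=18, Orton→Milton 4·10=40, Upton→Galt 2·11=22. Service 249; fixed 791; total 1040.
Difference: |1168 − 1040| = 128.

Plan B is cheaper by 128.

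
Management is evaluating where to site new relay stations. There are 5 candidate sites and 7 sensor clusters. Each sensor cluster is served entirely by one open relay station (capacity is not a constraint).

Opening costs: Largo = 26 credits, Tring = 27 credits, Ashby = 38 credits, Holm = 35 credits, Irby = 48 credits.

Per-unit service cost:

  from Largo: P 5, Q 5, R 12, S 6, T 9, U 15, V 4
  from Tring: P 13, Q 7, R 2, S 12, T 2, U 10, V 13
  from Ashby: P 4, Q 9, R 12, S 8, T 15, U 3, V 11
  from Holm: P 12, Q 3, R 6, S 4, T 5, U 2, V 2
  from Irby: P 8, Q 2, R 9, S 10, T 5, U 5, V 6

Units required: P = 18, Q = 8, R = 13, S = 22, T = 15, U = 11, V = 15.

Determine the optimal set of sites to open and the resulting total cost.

For any fixed open set, each sensor cluster goes to its cheapest open site; total = fixed + service.
{Tring, Ashby, Holm}: P→Ashby 4·18=72, Q→Holm 3·8=24, R→Tring 2·13=26, S→Holm 4·22=88, T→Tring 2·15=30, U→Holm 2·11=22, V→Holm 2·15=30. Service 292; fixed 100; total 392.
{Largo, Tring, Holm}: service 310 + fixed 88 = 398
{Largo, Tring, Ashby, Holm}: P→Ashby 4·18=72, Q→Holm 3·8=24, R→Tring 2·13=26, S→Holm 4·22=88, T→Tring 2·15=30, U→Holm 2·11=22, V→Holm 2·15=30. Service 292; fixed 126; total 418.
{Largo, Tring, Ashby, Holm, Irby}: service 284 + fixed 174 = 458
No other subset beats 392.

Open Tring, Ashby and Holm; minimum total cost 392.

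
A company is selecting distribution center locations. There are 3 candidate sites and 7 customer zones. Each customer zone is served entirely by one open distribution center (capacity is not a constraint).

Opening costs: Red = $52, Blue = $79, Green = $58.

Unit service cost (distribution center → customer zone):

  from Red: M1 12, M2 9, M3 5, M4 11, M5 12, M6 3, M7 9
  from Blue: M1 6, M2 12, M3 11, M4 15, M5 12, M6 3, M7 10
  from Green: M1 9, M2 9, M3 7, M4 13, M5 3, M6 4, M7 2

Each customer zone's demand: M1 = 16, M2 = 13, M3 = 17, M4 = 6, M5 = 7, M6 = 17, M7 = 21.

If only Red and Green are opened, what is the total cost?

Total cost: 636

Each customer zone is assigned to its cheapest site among the open ones.
{Red, Green}: M1→Green 9·16=144, M2→Red 9·13=117, M3→Red 5·17=85, M4→Red 11·6=66, M5→Green 3·7=21, M6→Red 3·17=51, M7→Green 2·21=42. Service 526; fixed 110; total 636.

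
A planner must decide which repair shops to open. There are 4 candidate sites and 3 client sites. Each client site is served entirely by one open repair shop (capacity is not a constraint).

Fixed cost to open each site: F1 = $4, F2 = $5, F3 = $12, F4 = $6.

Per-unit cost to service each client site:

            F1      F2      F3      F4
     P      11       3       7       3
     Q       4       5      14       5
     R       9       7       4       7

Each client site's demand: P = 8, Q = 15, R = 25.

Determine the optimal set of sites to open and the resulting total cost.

Open F1, F2 and F3; minimum total cost 205.

For any fixed open set, each client site goes to its cheapest open site; total = fixed + service.
{F1, F2, F3}: P→F2 3·8=24, Q→F1 4·15=60, R→F3 4·25=100. Service 184; fixed 21; total 205.
{F1, F3, F4}: service 184 + fixed 22 = 206
{F1, F2, F3, F4}: P→F2 3·8=24, Q→F1 4·15=60, R→F3 4·25=100. Service 184; fixed 27; total 211.
{F1}: service 373 + fixed 4 = 377
(All 15 nonempty subsets were checked; F1, F2 and F3 is lowest.)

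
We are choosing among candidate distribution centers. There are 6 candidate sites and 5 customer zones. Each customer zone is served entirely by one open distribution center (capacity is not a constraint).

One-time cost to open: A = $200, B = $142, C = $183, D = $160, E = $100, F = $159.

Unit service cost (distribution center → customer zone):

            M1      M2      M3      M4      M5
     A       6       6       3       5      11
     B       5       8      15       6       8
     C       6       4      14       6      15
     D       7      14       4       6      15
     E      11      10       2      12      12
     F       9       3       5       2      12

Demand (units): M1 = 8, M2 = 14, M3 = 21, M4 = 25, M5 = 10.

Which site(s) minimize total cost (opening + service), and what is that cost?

For any fixed open set, each customer zone goes to its cheapest open site; total = fixed + service.
{F}: M1→F 9·8=72, M2→F 3·14=42, M3→F 5·21=105, M4→F 2·25=50, M5→F 12·10=120. Service 389; fixed 159; total 548.
{E, F}: M1→F 9·8=72, M2→F 3·14=42, M3→E 2·21=42, M4→F 2·25=50, M5→E 12·10=120. Service 326; fixed 259; total 585.
{B, F}: M1→B 5·8=40, M2→F 3·14=42, M3→F 5·21=105, M4→F 2·25=50, M5→B 8·10=80. Service 317; fixed 301; total 618.
{A, B, C, D, E, F}: M1→B 5·8=40, M2→F 3·14=42, M3→E 2·21=42, M4→F 2·25=50, M5→B 8·10=80. Service 254; fixed 944; total 1198.
No other subset beats 548.

Open F only; minimum total cost 548.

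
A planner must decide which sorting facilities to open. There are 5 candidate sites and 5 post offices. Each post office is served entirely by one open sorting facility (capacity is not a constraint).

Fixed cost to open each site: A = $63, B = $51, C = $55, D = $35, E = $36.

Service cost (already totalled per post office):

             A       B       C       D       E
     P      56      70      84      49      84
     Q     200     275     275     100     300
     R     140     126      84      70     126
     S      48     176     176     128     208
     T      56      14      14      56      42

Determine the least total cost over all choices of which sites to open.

Minimum total cost: 421

For any fixed open set, each post office goes to its cheapest open site; total = fixed + service.
{A, D}: P→D 49, Q→D 100, R→D 70, S→A 48, T→A 56. Service 323; fixed 98; total 421.
{A, B, D}: P→D 49, Q→D 100, R→D 70, S→A 48, T→B 14. Service 281; fixed 149; total 430.
{A, C, D}: service 281 + fixed 153 = 434
{A, B, C, D, E}: service 281 + fixed 240 = 521
No other subset beats 421.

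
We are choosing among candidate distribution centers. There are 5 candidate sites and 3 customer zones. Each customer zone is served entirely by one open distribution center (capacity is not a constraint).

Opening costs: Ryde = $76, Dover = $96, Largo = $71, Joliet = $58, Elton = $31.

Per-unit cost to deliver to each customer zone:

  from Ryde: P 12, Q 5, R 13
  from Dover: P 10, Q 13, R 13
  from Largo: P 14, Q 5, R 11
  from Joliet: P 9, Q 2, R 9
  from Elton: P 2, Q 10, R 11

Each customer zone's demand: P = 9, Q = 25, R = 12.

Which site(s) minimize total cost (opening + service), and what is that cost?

Open Joliet and Elton; minimum total cost 265.

For any fixed open set, each customer zone goes to its cheapest open site; total = fixed + service.
{Joliet, Elton}: P→Elton 2·9=18, Q→Joliet 2·25=50, R→Joliet 9·12=108. Service 176; fixed 89; total 265.
{Joliet}: service 239 + fixed 58 = 297
{Largo, Joliet, Elton}: P→Elton 2·9=18, Q→Joliet 2·25=50, R→Joliet 9·12=108. Service 176; fixed 160; total 336.
{Ryde, Dover, Largo, Joliet, Elton}: service 176 + fixed 332 = 508
No other subset beats 265.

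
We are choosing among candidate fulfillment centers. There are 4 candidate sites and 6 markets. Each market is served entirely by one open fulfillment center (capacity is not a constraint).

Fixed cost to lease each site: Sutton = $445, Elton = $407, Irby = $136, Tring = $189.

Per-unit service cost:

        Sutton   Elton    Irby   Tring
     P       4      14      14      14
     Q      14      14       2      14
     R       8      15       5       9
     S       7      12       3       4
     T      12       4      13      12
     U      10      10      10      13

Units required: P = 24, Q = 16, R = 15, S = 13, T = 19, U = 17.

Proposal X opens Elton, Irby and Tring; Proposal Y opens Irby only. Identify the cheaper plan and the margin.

Proposal Y is cheaper by 425.

Proposal X: {Elton, Irby, Tring}: P→Elton 14·24=336, Q→Irby 2·16=32, R→Irby 5·15=75, S→Irby 3·13=39, T→Elton 4·19=76, U→Elton 10·17=170. Service 728; fixed 732; total 1460.
Proposal Y: {Irby}: P→Irby 14·24=336, Q→Irby 2·16=32, R→Irby 5·15=75, S→Irby 3·13=39, T→Irby 13·19=247, U→Irby 10·17=170. Service 899; fixed 136; total 1035.
Difference: |1460 − 1035| = 425.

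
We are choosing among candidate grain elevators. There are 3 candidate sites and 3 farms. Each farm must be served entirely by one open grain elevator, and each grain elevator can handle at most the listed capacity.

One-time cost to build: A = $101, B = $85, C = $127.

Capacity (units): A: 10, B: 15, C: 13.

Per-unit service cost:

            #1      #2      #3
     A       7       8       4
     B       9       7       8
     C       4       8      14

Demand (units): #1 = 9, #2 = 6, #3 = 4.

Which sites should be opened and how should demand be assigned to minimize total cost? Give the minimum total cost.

Open {B, C}: #1→C 4·9=36, #2→B 7·6=42, #3→B 8·4=32.
Loads: B carries 10/15, C carries 9/13. Service 110; fixed 212; total 322.
Next best feasible plan costs 323.

Minimum total cost: 322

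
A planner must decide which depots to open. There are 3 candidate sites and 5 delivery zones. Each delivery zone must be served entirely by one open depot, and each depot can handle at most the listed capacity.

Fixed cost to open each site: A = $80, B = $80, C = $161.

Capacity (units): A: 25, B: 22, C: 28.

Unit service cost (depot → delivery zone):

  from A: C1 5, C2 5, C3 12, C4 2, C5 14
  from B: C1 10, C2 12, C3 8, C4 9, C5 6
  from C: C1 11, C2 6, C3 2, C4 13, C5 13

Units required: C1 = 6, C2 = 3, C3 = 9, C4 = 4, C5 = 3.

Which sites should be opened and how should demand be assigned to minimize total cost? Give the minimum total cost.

Open {A}: C1→A 5·6=30, C2→A 5·3=15, C3→A 12·9=108, C4→A 2·4=8, C5→A 14·3=42.
Loads: A carries 25/25. Service 203; fixed 80; total 283.
Next best feasible plan costs 303.

Minimum total cost: 283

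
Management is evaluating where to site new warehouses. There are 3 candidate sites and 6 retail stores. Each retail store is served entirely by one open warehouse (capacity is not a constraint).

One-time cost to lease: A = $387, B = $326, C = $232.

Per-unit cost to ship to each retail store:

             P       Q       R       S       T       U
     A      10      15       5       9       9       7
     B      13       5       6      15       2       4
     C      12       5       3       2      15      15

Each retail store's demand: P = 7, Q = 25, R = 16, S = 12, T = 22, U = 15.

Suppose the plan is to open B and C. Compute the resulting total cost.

Each retail store is assigned to its cheapest site among the open ones.
{B, C}: P→C 12·7=84, Q→B 5·25=125, R→C 3·16=48, S→C 2·12=24, T→B 2·22=44, U→B 4·15=60. Service 385; fixed 558; total 943.

Total cost: 943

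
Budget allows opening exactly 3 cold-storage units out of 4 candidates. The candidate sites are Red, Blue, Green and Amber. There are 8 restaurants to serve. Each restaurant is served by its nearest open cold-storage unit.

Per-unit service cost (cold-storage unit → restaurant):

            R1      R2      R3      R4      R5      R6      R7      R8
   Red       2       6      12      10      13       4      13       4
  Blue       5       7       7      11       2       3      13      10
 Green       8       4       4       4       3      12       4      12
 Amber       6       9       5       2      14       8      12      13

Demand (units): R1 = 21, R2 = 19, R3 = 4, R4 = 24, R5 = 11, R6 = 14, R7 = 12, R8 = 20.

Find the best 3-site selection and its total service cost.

With exactly 3 open, each restaurant uses its cheapest among the chosen.
{Red, Green, Amber}: R1→Red 2·21=42, R2→Green 4·19=76, R3→Green 4·4=16, R4→Amber 2·24=48, R5→Green 3·11=33, R6→Red 4·14=56, R7→Green 4·12=48, R8→Red 4·20=80. Service cost 399.
{Red, Blue, Green}: service cost 422
{Red, Blue, Amber}: service cost 512
Among all 4 size-3 choices, {Red, Green, Amber} is lowest.

Choose Red, Green and Amber; total service cost 399.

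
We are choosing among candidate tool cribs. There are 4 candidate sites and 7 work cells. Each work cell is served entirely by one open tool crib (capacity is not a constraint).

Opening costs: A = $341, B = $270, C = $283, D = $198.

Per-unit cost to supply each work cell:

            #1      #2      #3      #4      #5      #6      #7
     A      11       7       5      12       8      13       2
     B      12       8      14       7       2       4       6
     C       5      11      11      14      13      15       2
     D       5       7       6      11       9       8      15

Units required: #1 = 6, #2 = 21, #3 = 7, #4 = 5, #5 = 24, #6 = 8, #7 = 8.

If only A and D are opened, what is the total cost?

Each work cell is assigned to its cheapest site among the open ones.
{A, D}: #1→D 5·6=30, #2→A 7·21=147, #3→A 5·7=35, #4→D 11·5=55, #5→A 8·24=192, #6→D 8·8=64, #7→A 2·8=16. Service 539; fixed 539; total 1078.

Total cost: 1078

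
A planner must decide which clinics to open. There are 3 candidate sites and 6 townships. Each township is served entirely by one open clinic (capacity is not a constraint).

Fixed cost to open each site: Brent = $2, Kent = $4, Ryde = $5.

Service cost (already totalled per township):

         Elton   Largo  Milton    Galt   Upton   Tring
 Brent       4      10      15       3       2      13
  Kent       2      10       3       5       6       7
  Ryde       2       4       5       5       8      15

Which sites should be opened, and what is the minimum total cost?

For any fixed open set, each township goes to its cheapest open site; total = fixed + service.
{Brent, Kent, Ryde}: Elton→Kent 2, Largo→Ryde 4, Milton→Kent 3, Galt→Brent 3, Upton→Brent 2, Tring→Kent 7. Service 21; fixed 11; total 32.
{Brent, Kent}: service 27 + fixed 6 = 33
{Brent, Ryde}: service 29 + fixed 7 = 36
{Brent}: service 47 + fixed 2 = 49
(All 7 nonempty subsets were checked; Brent, Kent and Ryde is lowest.)

Open Brent, Kent and Ryde; minimum total cost 32.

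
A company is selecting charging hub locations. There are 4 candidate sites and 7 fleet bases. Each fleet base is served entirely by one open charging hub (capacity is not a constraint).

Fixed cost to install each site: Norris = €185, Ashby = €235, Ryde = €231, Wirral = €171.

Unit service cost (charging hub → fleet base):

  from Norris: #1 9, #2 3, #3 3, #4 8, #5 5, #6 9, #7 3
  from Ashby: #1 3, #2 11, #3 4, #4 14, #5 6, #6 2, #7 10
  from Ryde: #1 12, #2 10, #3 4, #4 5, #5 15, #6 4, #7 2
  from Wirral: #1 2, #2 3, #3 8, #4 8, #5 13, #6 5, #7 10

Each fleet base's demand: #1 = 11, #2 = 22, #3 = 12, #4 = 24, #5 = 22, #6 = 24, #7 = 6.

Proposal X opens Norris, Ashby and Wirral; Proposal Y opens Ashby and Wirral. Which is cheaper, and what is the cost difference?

Proposal Y is cheaper by 109.

Proposal X: {Norris, Ashby, Wirral}: #1→Wirral 2·11=22, #2→Norris 3·22=66, #3→Norris 3·12=36, #4→Norris 8·24=192, #5→Norris 5·22=110, #6→Ashby 2·24=48, #7→Norris 3·6=18. Service 492; fixed 591; total 1083.
Proposal Y: {Ashby, Wirral}: #1→Wirral 2·11=22, #2→Wirral 3·22=66, #3→Ashby 4·12=48, #4→Wirral 8·24=192, #5→Ashby 6·22=132, #6→Ashby 2·24=48, #7→Ashby 10·6=60. Service 568; fixed 406; total 974.
Difference: |1083 − 974| = 109.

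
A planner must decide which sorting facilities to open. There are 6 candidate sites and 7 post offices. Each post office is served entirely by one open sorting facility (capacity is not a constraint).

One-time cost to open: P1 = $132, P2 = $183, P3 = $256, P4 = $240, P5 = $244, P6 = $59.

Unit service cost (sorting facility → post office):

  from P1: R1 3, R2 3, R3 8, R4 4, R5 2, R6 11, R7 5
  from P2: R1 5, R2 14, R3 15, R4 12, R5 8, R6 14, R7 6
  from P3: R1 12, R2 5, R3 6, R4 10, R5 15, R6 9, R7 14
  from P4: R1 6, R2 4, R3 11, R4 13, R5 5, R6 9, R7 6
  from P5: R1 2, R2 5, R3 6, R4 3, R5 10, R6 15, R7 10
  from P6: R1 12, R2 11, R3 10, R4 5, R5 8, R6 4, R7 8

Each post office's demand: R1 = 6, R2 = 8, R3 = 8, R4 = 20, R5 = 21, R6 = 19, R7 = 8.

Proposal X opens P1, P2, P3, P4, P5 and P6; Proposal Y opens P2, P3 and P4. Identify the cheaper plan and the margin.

Proposal Y is cheaper by 103.

Proposal X: {P1, P2, P3, P4, P5, P6}: R1→P5 2·6=12, R2→P1 3·8=24, R3→P3 6·8=48, R4→P5 3·20=60, R5→P1 2·21=42, R6→P6 4·19=76, R7→P1 5·8=40. Service 302; fixed 1114; total 1416.
Proposal Y: {P2, P3, P4}: R1→P2 5·6=30, R2→P4 4·8=32, R3→P3 6·8=48, R4→P3 10·20=200, R5→P4 5·21=105, R6→P3 9·19=171, R7→P2 6·8=48. Service 634; fixed 679; total 1313.
Difference: |1416 − 1313| = 103.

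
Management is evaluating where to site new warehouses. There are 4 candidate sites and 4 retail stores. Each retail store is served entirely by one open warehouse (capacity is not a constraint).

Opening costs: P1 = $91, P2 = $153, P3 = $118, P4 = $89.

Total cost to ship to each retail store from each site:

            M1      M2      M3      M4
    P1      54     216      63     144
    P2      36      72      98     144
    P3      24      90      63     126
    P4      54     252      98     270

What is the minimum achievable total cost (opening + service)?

For any fixed open set, each retail store goes to its cheapest open site; total = fixed + service.
{P3}: M1→P3 24, M2→P3 90, M3→P3 63, M4→P3 126. Service 303; fixed 118; total 421.
{P2}: service 350 + fixed 153 = 503
{P3, P4}: M1→P3 24, M2→P3 90, M3→P3 63, M4→P3 126. Service 303; fixed 207; total 510.
{P1, P2, P3, P4}: service 285 + fixed 451 = 736
No other subset beats 421.

Minimum total cost: 421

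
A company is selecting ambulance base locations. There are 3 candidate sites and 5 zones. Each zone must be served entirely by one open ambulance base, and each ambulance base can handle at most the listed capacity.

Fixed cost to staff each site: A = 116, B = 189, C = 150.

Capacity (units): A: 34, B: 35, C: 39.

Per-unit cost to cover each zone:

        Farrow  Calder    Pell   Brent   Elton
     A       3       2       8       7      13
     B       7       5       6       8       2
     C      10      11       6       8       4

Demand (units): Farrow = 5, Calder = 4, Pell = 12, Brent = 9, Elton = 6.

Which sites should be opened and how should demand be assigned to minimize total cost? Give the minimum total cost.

Minimum total cost: 412

Open {C}: Farrow→C 10·5=50, Calder→C 11·4=44, Pell→C 6·12=72, Brent→C 8·9=72, Elton→C 4·6=24.
Loads: C carries 36/39. Service 262; fixed 150; total 412.
Next best feasible plan costs 448.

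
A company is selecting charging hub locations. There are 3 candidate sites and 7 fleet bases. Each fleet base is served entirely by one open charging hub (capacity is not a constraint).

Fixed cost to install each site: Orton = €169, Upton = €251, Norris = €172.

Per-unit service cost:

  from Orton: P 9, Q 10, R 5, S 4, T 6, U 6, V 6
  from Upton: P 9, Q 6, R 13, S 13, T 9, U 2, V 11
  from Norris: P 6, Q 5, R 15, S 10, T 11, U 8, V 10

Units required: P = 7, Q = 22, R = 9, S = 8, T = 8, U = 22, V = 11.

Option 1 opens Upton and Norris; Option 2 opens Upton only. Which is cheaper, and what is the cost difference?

Option 1: {Upton, Norris}: P→Norris 6·7=42, Q→Norris 5·22=110, R→Upton 13·9=117, S→Norris 10·8=80, T→Upton 9·8=72, U→Upton 2·22=44, V→Norris 10·11=110. Service 575; fixed 423; total 998.
Option 2: {Upton}: P→Upton 9·7=63, Q→Upton 6·22=132, R→Upton 13·9=117, S→Upton 13·8=104, T→Upton 9·8=72, U→Upton 2·22=44, V→Upton 11·11=121. Service 653; fixed 251; total 904.
Difference: |998 − 904| = 94.

Option 2 is cheaper by 94.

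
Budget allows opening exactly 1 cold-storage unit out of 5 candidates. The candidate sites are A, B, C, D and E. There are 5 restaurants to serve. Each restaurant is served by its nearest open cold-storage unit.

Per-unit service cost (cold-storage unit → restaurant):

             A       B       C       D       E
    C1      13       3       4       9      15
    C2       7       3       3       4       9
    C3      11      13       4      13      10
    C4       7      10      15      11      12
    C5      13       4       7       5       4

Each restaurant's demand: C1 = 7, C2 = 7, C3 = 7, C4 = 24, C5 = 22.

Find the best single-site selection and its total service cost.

With exactly 1 open, each restaurant uses its cheapest among the chosen.
{B}: C1→B 3·7=21, C2→B 3·7=21, C3→B 13·7=91, C4→B 10·24=240, C5→B 4·22=88. Service cost 461.
{D}: service cost 556
{C}: service cost 591
Among all 5 size-1 choices, {B} is lowest.

Choose B only; total service cost 461.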